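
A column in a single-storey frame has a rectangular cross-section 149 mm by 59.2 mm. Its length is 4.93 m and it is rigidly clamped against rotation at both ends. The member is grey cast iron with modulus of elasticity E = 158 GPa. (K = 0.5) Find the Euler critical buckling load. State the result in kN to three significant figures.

Buckling occurs about the weak axis: I_min = h·b³/12 with b = 59.2 mm (the shorter side).
I_min = 149×59.2³/12 = 2.576×10^6 mm⁴
I = 2.576×10^6 mm⁴ = 2.576×10^-6 m⁴
Effective length L_e = K·L = 0.5 × 4.93 = 2.465 m
P_cr = π²EI / L_e² = π² × 158×10⁹ × 2.576×10^-6 / 2.465² = 6.611×10^5 N

P_cr ≈ 661 kN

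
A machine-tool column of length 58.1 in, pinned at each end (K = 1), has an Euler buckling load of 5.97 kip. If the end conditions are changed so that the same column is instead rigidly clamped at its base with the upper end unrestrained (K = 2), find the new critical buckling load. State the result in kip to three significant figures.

P_cr ∝ 1/K², so P_cr,new = P_cr,old × (K_old/K_new)² = 5.97 × (1/2)²
= 5.97 × 0.2500 = 1.49 kip

P_cr ≈ 1.49 kip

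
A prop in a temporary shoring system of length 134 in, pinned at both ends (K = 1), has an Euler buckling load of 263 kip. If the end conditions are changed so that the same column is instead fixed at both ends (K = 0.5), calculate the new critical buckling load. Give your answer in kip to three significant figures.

P_cr ∝ 1/K², so P_cr,new = P_cr,old × (K_old/K_new)² = 263 × (1/0.5)²
= 263 × 4.000 = 1050 kip

P_cr ≈ 1050 kip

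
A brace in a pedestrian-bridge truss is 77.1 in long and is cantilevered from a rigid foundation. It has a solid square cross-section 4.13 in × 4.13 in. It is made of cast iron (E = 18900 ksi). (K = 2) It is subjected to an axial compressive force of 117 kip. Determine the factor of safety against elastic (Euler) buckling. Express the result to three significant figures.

I = a⁴/12 = 4.13⁴/12 = 24.24 in⁴
Effective length L_e = K·L = 2 × 77.1 = 154.2 in
P_cr = π²EI / L_e² = π² × 18900×10³ × 24.24 / 154.2² = 1.902×10^5 lb
Factor of safety n = P_cr / P = 190.20 / 117 = 1.63

n ≈ 1.63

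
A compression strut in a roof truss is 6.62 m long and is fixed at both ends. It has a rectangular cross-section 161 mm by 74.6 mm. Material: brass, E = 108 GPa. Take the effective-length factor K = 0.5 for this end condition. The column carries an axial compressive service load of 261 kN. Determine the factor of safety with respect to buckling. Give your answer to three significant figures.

Buckling occurs about the weak axis: I_min = h·b³/12 with b = 74.6 mm (the shorter side).
I_min = 161×74.6³/12 = 5.570×10^6 mm⁴
I = 5.570×10^6 mm⁴ = 5.570×10^-6 m⁴
Effective length L_e = K·L = 0.5 × 6.62 = 3.310 m
P_cr = π²EI / L_e² = π² × 108×10⁹ × 5.570×10^-6 / 3.310² = 5.419×10^5 N
Factor of safety n = P_cr / P = 541.91 / 261 = 2.08

n ≈ 2.08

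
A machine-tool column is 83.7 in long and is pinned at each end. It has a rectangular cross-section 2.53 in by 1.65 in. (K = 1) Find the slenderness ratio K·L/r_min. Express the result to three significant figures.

For a rectangle r_min = b/√12 = 1.65/√12 = 0.4763 in
L_e = K·L = 1 × 83.7 = 83.70 in
λ = L_e / r_min = 83.700 / 0.4763 = 176

λ ≈ 176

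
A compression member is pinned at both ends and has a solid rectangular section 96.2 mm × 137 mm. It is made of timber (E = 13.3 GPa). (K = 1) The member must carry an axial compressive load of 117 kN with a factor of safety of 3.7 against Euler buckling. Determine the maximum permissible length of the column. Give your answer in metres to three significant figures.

Buckling occurs about the weak axis: I_min = h·b³/12 with b = 96.2 mm (the shorter side).
I_min = 137×96.2³/12 = 1.016×10^7 mm⁴
I = 1.016×10^-5 m⁴
Required critical load P_cr = n·P = 3.7 × 117 = 432.9 kN = 4.329×10^5 N
From P_cr = π²EI/(K·L)²:  L = (1/K)·√(π²EI/P_cr) = (1/1)·√(π²×1.33×10^10×1.016×10^-5/4.329×10^5)
L = 1.76 m

L_max ≈ 1.76 m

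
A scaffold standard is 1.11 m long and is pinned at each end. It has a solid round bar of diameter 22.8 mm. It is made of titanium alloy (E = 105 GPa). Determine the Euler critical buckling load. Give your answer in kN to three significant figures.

P_cr ≈ 11.2 kN

I = πd⁴/64 = π×22.8⁴/64 = 1.327×10^4 mm⁴
I = 1.327×10^4 mm⁴ = 1.327×10^-8 m⁴
Effective length L_e = K·L = 1 × 1.11 = 1.110 m
P_cr = π²EI / L_e² = π² × 105×10⁹ × 1.327×10^-8 / 1.110² = 1.116×10^4 N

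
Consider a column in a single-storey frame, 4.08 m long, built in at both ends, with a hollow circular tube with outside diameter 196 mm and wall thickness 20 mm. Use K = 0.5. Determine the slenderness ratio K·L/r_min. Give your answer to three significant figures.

λ ≈ 32.6

Inner diameter d_i = 196 − 2×20 = 156.0 mm
I = π(d_o⁴ − d_i⁴)/64 = π(196⁴ − 156.0⁴)/64 = 4.337×10^7 mm⁴
A = 1.106×10^4 mm²;  r_min = √(I/A) = √(4.337×10^7/1.106×10^4) = 62.63 mm
L_e = K·L = 0.5 × 4.08 m = 2.040 m = 2040.0 mm
λ = L_e / r_min = 2040.0 / 62.63 = 32.6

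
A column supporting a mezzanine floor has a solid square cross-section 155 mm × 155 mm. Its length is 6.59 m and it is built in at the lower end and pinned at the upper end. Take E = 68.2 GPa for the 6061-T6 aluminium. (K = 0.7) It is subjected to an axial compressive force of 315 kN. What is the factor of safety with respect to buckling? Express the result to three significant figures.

n ≈ 4.83

I = a⁴/12 = 155⁴/12 = 4.810×10^7 mm⁴
I = 4.810×10^7 mm⁴ = 4.810×10^-5 m⁴
Effective length L_e = K·L = 0.7 × 6.59 = 4.613 m
P_cr = π²EI / L_e² = π² × 68.2×10⁹ × 4.810×10^-5 / 4.613² = 1.521×10^6 N
Factor of safety n = P_cr / P = 1521.5 / 315 = 4.83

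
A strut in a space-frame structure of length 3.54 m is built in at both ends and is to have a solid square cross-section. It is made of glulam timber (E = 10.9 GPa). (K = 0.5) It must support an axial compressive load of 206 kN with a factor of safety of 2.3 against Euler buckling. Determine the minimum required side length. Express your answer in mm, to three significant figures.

Required P_cr = n·P = 2.3 × 206 = 473.8 kN
L_e = K·L = 0.5 × 3.54 = 1.770 m
Required I = P_cr·L_e²/(π²E) = 4.738×10^5 × 1.770² / (π² × 1.09×10^10) = 1.380×10^-5 m⁴
I_req = 1.380×10^7 mm⁴
Solid square: I = a⁴/12  ⇒  a = (12I)^(1/4) = (12×1.380×10^7)^(1/4) = 113 mm

a ≈ 113 mm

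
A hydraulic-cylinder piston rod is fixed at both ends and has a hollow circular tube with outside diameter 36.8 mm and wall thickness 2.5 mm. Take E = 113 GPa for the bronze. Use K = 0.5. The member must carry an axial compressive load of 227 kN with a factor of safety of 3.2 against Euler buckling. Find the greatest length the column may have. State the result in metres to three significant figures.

L_max ≈ 0.495 m

Inner diameter d_i = 36.8 − 2×2.5 = 31.80 mm
I = π(d_o⁴ − d_i⁴)/64 = π(36.8⁴ − 31.80⁴)/64 = 3.983×10^4 mm⁴
I = 3.983×10^-8 m⁴
Required critical load P_cr = n·P = 3.2 × 227 = 726.4 kN = 7.264×10^5 N
From P_cr = π²EI/(K·L)²:  L = (1/K)·√(π²EI/P_cr) = (1/0.5)·√(π²×1.13×10^11×3.983×10^-8/7.264×10^5)
L = 0.495 m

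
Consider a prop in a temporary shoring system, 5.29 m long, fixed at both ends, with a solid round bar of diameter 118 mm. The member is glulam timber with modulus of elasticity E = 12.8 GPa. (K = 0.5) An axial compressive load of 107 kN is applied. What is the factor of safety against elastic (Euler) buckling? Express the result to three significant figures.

I = πd⁴/64 = π×118⁴/64 = 9.517×10^6 mm⁴
I = 9.517×10^6 mm⁴ = 9.517×10^-6 m⁴
Effective length L_e = K·L = 0.5 × 5.29 = 2.645 m
P_cr = π²EI / L_e² = π² × 12.8×10⁹ × 9.517×10^-6 / 2.645² = 1.719×10^5 N
Factor of safety n = P_cr / P = 171.85 / 107 = 1.61

n ≈ 1.61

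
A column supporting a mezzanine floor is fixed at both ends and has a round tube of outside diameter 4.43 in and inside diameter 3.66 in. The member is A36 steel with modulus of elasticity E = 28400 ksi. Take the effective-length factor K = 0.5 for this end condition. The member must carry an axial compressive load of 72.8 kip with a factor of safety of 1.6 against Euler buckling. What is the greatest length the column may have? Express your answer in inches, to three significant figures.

d_o = 4.43 in, d_i = 3.66 in
I = π(d_o⁴ − d_i⁴)/64 = π(4.43⁴ − 3.660⁴)/64 = 10.10 in⁴
Required critical load P_cr = n·P = 1.6 × 72.8 = 116.5 kip = 1.165×10^5 lb
From P_cr = π²EI/(K·L)²:  L = (1/K)·√(π²EI/P_cr) = (1/0.5)·√(π²×2.84×10^7×10.10/1.165×10^5)
L = 312 in

L_max ≈ 312 in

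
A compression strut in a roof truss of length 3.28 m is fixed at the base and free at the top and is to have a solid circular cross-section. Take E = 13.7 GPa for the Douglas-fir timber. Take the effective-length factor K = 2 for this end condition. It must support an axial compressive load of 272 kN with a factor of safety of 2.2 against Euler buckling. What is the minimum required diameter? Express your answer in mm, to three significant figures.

Required P_cr = n·P = 2.2 × 272 = 598.4 kN
L_e = K·L = 2 × 3.28 = 6.560 m
Required I = P_cr·L_e²/(π²E) = 5.984×10^5 × 6.560² / (π² × 1.37×10^10) = 1.904×10^-4 m⁴
I_req = 1.904×10^8 mm⁴
Solid circle: I = πd⁴/64  ⇒  d = (64I/π)^(1/4) = (64×1.904×10^8/π)^(1/4) = 250 mm

d ≈ 250 mm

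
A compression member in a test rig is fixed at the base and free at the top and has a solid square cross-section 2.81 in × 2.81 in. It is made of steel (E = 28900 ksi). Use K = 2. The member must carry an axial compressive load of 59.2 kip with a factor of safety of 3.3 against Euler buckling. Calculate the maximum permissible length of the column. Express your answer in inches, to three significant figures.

I = a⁴/12 = 2.81⁴/12 = 5.196 in⁴
Required critical load P_cr = n·P = 3.3 × 59.2 = 195.4 kip = 1.954×10^5 lb
From P_cr = π²EI/(K·L)²:  L = (1/K)·√(π²EI/P_cr) = (1/2)·√(π²×2.89×10^7×5.196/1.954×10^5)
L = 43.5 in

L_max ≈ 43.5 in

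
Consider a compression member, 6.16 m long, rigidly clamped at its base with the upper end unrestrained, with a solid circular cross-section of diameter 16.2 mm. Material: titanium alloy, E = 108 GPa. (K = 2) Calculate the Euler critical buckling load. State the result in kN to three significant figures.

I = πd⁴/64 = π×16.2⁴/64 = 3.381×10^3 mm⁴
I = 3.381×10^3 mm⁴ = 3.381×10^-9 m⁴
Effective length L_e = K·L = 2 × 6.16 = 12.32 m
P_cr = π²EI / L_e² = π² × 108×10⁹ × 3.381×10^-9 / 12.32² = 23.74 N

P_cr ≈ 0.0237 kN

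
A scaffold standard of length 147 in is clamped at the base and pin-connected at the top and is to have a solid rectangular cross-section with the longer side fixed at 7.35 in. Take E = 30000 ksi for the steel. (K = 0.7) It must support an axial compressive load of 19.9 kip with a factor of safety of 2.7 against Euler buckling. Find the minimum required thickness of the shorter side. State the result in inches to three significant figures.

Required P_cr = n·P = 2.7 × 19.9 = 53.73 kip
L_e = K·L = 0.7 × 147 = 102.9 in
Required I = P_cr·L_e²/(π²E) = 5.373×10^4 × 102.9² / (π² × 3.00×10^7) = 1.921 in⁴
Rectangle, weak axis: I_min = h·b³/12 with h = 7.35 in fixed  ⇒  b = (12I/h)^(1/3) = 1.46 in

b ≈ 1.46 in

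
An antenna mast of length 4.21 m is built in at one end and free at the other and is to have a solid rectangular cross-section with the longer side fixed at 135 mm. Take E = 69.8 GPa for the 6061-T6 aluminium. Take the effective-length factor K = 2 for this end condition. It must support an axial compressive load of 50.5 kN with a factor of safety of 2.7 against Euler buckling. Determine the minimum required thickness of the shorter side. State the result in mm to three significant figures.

Required P_cr = n·P = 2.7 × 50.5 = 136.4 kN
L_e = K·L = 2 × 4.21 = 8.420 m
Required I = P_cr·L_e²/(π²E) = 1.363×10^5 × 8.420² / (π² × 6.98×10^10) = 1.403×10^-5 m⁴
I_req = 1.403×10^7 mm⁴
Rectangle, weak axis: I_min = h·b³/12 with h = 135 mm fixed  ⇒  b = (12I/h)^(1/3) = 108 mm

b ≈ 108 mm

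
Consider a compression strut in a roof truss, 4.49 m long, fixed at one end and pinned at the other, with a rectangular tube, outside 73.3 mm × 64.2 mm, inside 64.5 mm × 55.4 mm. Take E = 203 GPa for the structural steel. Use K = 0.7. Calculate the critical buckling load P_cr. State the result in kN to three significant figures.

P_cr ≈ 142 kN

Weak-axis I_min = (h_o·b_o³ − h_i·b_i³)/12 with b_o = 64.2, b_i = 55.40 mm (shorter outer/inner sides).
I_min = (73.3×64.2³ − 64.50×55.40³)/12 = 7.024×10^5 mm⁴
I = 7.024×10^5 mm⁴ = 7.024×10^-7 m⁴
Effective length L_e = K·L = 0.7 × 4.49 = 3.143 m
P_cr = π²EI / L_e² = π² × 203×10⁹ × 7.024×10^-7 / 3.143² = 1.425×10^5 N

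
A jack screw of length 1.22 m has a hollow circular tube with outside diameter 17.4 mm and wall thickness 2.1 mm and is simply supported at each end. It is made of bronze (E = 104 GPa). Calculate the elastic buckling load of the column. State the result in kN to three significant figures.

P_cr ≈ 2.08 kN

Inner diameter d_i = 17.4 − 2×2.1 = 13.20 mm
I = π(d_o⁴ − d_i⁴)/64 = π(17.4⁴ − 13.20⁴)/64 = 3.009×10^3 mm⁴
I = 3.009×10^3 mm⁴ = 3.009×10^-9 m⁴
Effective length L_e = K·L = 1 × 1.22 = 1.220 m
P_cr = π²EI / L_e² = π² × 104×10⁹ × 3.009×10^-9 / 1.220² = 2.075×10^3 N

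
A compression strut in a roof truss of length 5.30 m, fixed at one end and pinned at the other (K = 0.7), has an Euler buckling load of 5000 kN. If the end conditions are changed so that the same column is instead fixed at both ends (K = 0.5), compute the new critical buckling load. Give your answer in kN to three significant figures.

P_cr ∝ 1/K², so P_cr,new = P_cr,old × (K_old/K_new)² = 5000 × (0.7/0.5)²
= 5000 × 1.960 = 9800 kN

P_cr ≈ 9800 kN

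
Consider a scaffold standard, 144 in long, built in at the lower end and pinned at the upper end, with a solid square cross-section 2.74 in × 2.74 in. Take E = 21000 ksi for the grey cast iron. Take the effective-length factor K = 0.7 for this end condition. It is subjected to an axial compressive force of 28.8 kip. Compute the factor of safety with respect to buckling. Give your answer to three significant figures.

n ≈ 3.33

I = a⁴/12 = 2.74⁴/12 = 4.697 in⁴
Effective length L_e = K·L = 0.7 × 144 = 100.8 in
P_cr = π²EI / L_e² = π² × 21000×10³ × 4.697 / 100.8² = 9.581×10^4 lb
Factor of safety n = P_cr / P = 95.812 / 28.8 = 3.33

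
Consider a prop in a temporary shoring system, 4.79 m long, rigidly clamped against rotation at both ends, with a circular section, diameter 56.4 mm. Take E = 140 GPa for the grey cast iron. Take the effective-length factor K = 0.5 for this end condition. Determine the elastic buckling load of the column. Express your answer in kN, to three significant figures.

I = πd⁴/64 = π×56.4⁴/64 = 4.967×10^5 mm⁴
I = 4.967×10^5 mm⁴ = 4.967×10^-7 m⁴
Effective length L_e = K·L = 0.5 × 4.79 = 2.395 m
P_cr = π²EI / L_e² = π² × 140×10⁹ × 4.967×10^-7 / 2.395² = 1.196×10^5 N

P_cr ≈ 120 kN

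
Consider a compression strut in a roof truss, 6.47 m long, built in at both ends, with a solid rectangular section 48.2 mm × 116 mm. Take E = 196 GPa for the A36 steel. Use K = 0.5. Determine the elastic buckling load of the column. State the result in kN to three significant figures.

Buckling occurs about the weak axis: I_min = h·b³/12 with b = 48.2 mm (the shorter side).
I_min = 116×48.2³/12 = 1.082×10^6 mm⁴
I = 1.082×10^6 mm⁴ = 1.082×10^-6 m⁴
Effective length L_e = K·L = 0.5 × 6.47 = 3.235 m
P_cr = π²EI / L_e² = π² × 196×10⁹ × 1.082×10^-6 / 3.235² = 2.001×10^5 N

P_cr ≈ 200 kN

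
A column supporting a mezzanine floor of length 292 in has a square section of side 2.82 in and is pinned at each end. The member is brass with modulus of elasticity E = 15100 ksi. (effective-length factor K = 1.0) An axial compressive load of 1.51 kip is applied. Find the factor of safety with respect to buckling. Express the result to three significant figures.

n ≈ 6.10

I = a⁴/12 = 2.82⁴/12 = 5.270 in⁴
Effective length L_e = K·L = 1 × 292 = 292.0 in
P_cr = π²EI / L_e² = π² × 15100×10³ × 5.270 / 292.0² = 9.211×10^3 lb
Factor of safety n = P_cr / P = 9.2114 / 1.51 = 6.10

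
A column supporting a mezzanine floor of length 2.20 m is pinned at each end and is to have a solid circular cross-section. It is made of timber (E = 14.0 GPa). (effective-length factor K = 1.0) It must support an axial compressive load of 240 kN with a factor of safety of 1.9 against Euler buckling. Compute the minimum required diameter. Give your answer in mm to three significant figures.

Required P_cr = n·P = 1.9 × 240 = 456.0 kN
L_e = K·L = 1 × 2.20 = 2.200 m
Required I = P_cr·L_e²/(π²E) = 4.560×10^5 × 2.200² / (π² × 1.40×10^10) = 1.597×10^-5 m⁴
I_req = 1.597×10^7 mm⁴
Solid circle: I = πd⁴/64  ⇒  d = (64I/π)^(1/4) = (64×1.597×10^7/π)^(1/4) = 134 mm

d ≈ 134 mm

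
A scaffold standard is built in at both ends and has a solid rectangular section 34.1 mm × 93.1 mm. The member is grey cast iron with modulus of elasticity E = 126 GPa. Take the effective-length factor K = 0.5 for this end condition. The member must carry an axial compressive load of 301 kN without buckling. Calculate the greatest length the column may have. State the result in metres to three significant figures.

L_max ≈ 2.25 m

Buckling occurs about the weak axis: I_min = h·b³/12 with b = 34.1 mm (the shorter side).
I_min = 93.1×34.1³/12 = 3.076×10^5 mm⁴
I = 3.076×10^-7 m⁴
At the buckling limit P_cr = P = 3.010×10^5 N
From P_cr = π²EI/(K·L)²:  L = (1/K)·√(π²EI/P_cr) = (1/0.5)·√(π²×1.26×10^11×3.076×10^-7/3.010×10^5)
L = 2.25 m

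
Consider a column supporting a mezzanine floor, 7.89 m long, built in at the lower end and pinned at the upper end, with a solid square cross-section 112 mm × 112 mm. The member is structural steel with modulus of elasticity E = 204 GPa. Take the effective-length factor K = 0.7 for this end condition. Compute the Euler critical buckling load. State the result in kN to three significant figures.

I = a⁴/12 = 112⁴/12 = 1.311×10^7 mm⁴
I = 1.311×10^7 mm⁴ = 1.311×10^-5 m⁴
Effective length L_e = K·L = 0.7 × 7.89 = 5.523 m
P_cr = π²EI / L_e² = π² × 204×10⁹ × 1.311×10^-5 / 5.523² = 8.655×10^5 N

P_cr ≈ 866 kN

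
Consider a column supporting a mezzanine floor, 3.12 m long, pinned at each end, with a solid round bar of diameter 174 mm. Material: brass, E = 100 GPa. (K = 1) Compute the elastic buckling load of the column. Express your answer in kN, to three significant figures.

P_cr ≈ 4560 kN

I = πd⁴/64 = π×174⁴/64 = 4.500×10^7 mm⁴
I = 4.500×10^7 mm⁴ = 4.500×10^-5 m⁴
Effective length L_e = K·L = 1 × 3.12 = 3.120 m
P_cr = π²EI / L_e² = π² × 100×10⁹ × 4.500×10^-5 / 3.120² = 4.562×10^6 N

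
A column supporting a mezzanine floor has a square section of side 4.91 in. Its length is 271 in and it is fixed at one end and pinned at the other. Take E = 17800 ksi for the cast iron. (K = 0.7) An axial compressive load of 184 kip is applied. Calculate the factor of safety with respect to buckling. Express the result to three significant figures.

n ≈ 1.29

I = a⁴/12 = 4.91⁴/12 = 48.43 in⁴
Effective length L_e = K·L = 0.7 × 271 = 189.7 in
P_cr = π²EI / L_e² = π² × 17800×10³ × 48.43 / 189.7² = 2.364×10^5 lb
Factor of safety n = P_cr / P = 236.44 / 184 = 1.29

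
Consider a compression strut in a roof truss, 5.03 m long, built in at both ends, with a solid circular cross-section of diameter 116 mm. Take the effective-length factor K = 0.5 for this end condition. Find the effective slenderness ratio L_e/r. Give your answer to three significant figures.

λ ≈ 86.7

For a solid circle r = d/4 = 116/4 = 29.00 mm
L_e = K·L = 0.5 × 5.03 m = 2.515 m = 2515.0 mm
λ = L_e / r_min = 2515.0 / 29.00 = 86.7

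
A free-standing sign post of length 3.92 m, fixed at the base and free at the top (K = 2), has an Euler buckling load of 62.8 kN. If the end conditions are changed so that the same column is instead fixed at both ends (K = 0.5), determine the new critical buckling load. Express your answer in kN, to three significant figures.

P_cr ∝ 1/K², so P_cr,new = P_cr,old × (K_old/K_new)² = 62.8 × (2/0.5)²
= 62.8 × 16.00 = 1000 kN

P_cr ≈ 1000 kN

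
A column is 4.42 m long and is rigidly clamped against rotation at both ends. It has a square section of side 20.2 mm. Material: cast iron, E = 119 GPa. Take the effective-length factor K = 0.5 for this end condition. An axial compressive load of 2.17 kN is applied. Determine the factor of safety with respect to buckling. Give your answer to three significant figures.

I = a⁴/12 = 20.2⁴/12 = 1.387×10^4 mm⁴
I = 1.387×10^4 mm⁴ = 1.387×10^-8 m⁴
Effective length L_e = K·L = 0.5 × 4.42 = 2.210 m
P_cr = π²EI / L_e² = π² × 119×10⁹ × 1.387×10^-8 / 2.210² = 3.336×10^3 N
Factor of safety n = P_cr / P = 3.3365 / 2.17 = 1.54

n ≈ 1.54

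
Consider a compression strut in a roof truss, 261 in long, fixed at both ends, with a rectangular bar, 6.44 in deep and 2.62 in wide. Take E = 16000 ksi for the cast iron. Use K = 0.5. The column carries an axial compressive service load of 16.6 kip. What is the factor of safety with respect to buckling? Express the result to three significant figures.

n ≈ 5.39

Buckling occurs about the weak axis: I_min = h·b³/12 with b = 2.62 in (the shorter side).
I_min = 6.44×2.62³/12 = 9.652 in⁴
Effective length L_e = K·L = 0.5 × 261 = 130.5 in
P_cr = π²EI / L_e² = π² × 16000×10³ × 9.652 / 130.5² = 8.950×10^4 lb
Factor of safety n = P_cr / P = 89.497 / 16.6 = 5.39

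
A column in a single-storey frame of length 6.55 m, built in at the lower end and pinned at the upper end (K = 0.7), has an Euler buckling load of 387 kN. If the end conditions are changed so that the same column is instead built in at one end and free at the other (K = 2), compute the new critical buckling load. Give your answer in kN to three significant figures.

P_cr ∝ 1/K², so P_cr,new = P_cr,old × (K_old/K_new)² = 387 × (0.7/2)²
= 387 × 0.1225 = 47.4 kN

P_cr ≈ 47.4 kN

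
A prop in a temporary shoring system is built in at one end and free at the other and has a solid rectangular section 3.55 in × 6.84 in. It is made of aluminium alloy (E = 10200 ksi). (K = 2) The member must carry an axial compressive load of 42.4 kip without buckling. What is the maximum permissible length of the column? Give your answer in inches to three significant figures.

Buckling occurs about the weak axis: I_min = h·b³/12 with b = 3.55 in (the shorter side).
I_min = 6.84×3.55³/12 = 25.50 in⁴
At the buckling limit P_cr = P = 4.240×10^4 lb
From P_cr = π²EI/(K·L)²:  L = (1/K)·√(π²EI/P_cr) = (1/2)·√(π²×1.02×10^7×25.50/4.240×10^4)
L = 123 in

L_max ≈ 123 in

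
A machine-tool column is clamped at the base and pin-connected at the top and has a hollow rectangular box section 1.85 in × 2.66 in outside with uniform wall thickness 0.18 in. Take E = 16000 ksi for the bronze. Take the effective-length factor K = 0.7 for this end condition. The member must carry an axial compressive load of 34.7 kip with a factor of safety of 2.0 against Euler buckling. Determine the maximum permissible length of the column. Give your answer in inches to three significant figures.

L_max ≈ 59.8 in

Inner dimensions: h_i = 2.66 − 2×0.18 = 2.300 in, b_i = 1.85 − 2×0.18 = 1.490 in
Weak-axis I_min = (h_o·b_o³ − h_i·b_i³)/12 with b_o = 1.85, b_i = 1.490 in (shorter outer/inner sides).
I_min = (2.66×1.85³ − 2.300×1.490³)/12 = 0.7695 in⁴
Required critical load P_cr = n·P = 2.0 × 34.7 = 69.40 kip = 6.940×10^4 lb
From P_cr = π²EI/(K·L)²:  L = (1/K)·√(π²EI/P_cr) = (1/0.7)·√(π²×1.60×10^7×0.7695/6.940×10^4)
L = 59.8 in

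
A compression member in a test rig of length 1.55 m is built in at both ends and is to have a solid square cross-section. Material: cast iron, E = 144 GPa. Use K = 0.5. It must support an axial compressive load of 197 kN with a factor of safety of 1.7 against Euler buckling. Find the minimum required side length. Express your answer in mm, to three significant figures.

a ≈ 36.1 mm

Required P_cr = n·P = 1.7 × 197 = 334.9 kN
L_e = K·L = 0.5 × 1.55 = 0.7750 m
Required I = P_cr·L_e²/(π²E) = 3.349×10^5 × 0.7750² / (π² × 1.44×10^11) = 1.415×10^-7 m⁴
I_req = 1.415×10^5 mm⁴
Solid square: I = a⁴/12  ⇒  a = (12I)^(1/4) = (12×1.415×10^5)^(1/4) = 36.1 mm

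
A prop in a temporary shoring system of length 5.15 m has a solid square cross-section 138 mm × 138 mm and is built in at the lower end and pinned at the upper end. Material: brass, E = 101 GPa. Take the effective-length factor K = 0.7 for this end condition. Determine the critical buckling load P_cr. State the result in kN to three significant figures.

P_cr ≈ 2320 kN

I = a⁴/12 = 138⁴/12 = 3.022×10^7 mm⁴
I = 3.022×10^7 mm⁴ = 3.022×10^-5 m⁴
Effective length L_e = K·L = 0.7 × 5.15 = 3.605 m
P_cr = π²EI / L_e² = π² × 101×10⁹ × 3.022×10^-5 / 3.605² = 2.318×10^6 N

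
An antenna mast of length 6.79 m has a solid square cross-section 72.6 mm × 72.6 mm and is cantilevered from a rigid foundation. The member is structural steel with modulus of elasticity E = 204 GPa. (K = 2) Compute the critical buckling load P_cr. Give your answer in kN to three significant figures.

P_cr ≈ 25.3 kN

I = a⁴/12 = 72.6⁴/12 = 2.315×10^6 mm⁴
I = 2.315×10^6 mm⁴ = 2.315×10^-6 m⁴
Effective length L_e = K·L = 2 × 6.79 = 13.58 m
P_cr = π²EI / L_e² = π² × 204×10⁹ × 2.315×10^-6 / 13.58² = 2.528×10^4 N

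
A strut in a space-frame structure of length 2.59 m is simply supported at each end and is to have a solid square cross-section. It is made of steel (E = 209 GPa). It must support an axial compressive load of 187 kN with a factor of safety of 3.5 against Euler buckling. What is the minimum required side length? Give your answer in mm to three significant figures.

Required P_cr = n·P = 3.5 × 187 = 654.5 kN
L_e = K·L = 1 × 2.59 = 2.590 m
Required I = P_cr·L_e²/(π²E) = 6.545×10^5 × 2.590² / (π² × 2.09×10^11) = 2.128×10^-6 m⁴
I_req = 2.128×10^6 mm⁴
Solid square: I = a⁴/12  ⇒  a = (12I)^(1/4) = (12×2.128×10^6)^(1/4) = 71.1 mm

a ≈ 71.1 mm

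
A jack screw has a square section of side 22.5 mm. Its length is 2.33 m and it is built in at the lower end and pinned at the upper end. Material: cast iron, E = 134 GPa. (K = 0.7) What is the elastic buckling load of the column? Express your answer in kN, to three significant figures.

P_cr ≈ 10.6 kN

I = a⁴/12 = 22.5⁴/12 = 2.136×10^4 mm⁴
I = 2.136×10^4 mm⁴ = 2.136×10^-8 m⁴
Effective length L_e = K·L = 0.7 × 2.33 = 1.631 m
P_cr = π²EI / L_e² = π² × 134×10⁹ × 2.136×10^-8 / 1.631² = 1.062×10^4 N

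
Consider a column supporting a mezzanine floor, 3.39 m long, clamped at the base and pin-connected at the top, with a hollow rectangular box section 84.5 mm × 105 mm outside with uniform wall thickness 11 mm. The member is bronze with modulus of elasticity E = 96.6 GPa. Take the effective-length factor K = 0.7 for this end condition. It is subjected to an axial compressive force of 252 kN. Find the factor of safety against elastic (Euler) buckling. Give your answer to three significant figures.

n ≈ 2.41

Inner dimensions: h_i = 105 − 2×11 = 83.00 mm, b_i = 84.5 − 2×11 = 62.50 mm
Weak-axis I_min = (h_o·b_o³ − h_i·b_i³)/12 with b_o = 84.5, b_i = 62.50 mm (shorter outer/inner sides).
I_min = (105×84.5³ − 83.00×62.50³)/12 = 3.591×10^6 mm⁴
I = 3.591×10^6 mm⁴ = 3.591×10^-6 m⁴
Effective length L_e = K·L = 0.7 × 3.39 = 2.373 m
P_cr = π²EI / L_e² = π² × 96.6×10⁹ × 3.591×10^-6 / 2.373² = 6.079×10^5 N
Factor of safety n = P_cr / P = 607.94 / 252 = 2.41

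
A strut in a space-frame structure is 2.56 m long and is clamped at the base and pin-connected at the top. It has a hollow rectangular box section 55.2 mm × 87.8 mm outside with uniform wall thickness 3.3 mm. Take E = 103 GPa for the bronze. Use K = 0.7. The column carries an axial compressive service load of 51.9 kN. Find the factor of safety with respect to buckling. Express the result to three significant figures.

n ≈ 2.77

Inner dimensions: h_i = 87.8 − 2×3.3 = 81.20 mm, b_i = 55.2 − 2×3.3 = 48.60 mm
Weak-axis I_min = (h_o·b_o³ − h_i·b_i³)/12 with b_o = 55.2, b_i = 48.60 mm (shorter outer/inner sides).
I_min = (87.8×55.2³ − 81.20×48.60³)/12 = 4.539×10^5 mm⁴
I = 4.539×10^5 mm⁴ = 4.539×10^-7 m⁴
Effective length L_e = K·L = 0.7 × 2.56 = 1.792 m
P_cr = π²EI / L_e² = π² × 103×10⁹ × 4.539×10^-7 / 1.792² = 1.437×10^5 N
Factor of safety n = P_cr / P = 143.68 / 51.9 = 2.77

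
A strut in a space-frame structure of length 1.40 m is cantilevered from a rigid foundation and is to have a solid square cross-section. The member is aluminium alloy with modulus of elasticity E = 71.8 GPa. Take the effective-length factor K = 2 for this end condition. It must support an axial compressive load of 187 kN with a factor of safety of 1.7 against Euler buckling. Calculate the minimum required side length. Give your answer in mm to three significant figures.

Required P_cr = n·P = 1.7 × 187 = 317.9 kN
L_e = K·L = 2 × 1.40 = 2.800 m
Required I = P_cr·L_e²/(π²E) = 3.179×10^5 × 2.800² / (π² × 7.18×10^10) = 3.517×10^-6 m⁴
I_req = 3.517×10^6 mm⁴
Solid square: I = a⁴/12  ⇒  a = (12I)^(1/4) = (12×3.517×10^6)^(1/4) = 80.6 mm

a ≈ 80.6 mm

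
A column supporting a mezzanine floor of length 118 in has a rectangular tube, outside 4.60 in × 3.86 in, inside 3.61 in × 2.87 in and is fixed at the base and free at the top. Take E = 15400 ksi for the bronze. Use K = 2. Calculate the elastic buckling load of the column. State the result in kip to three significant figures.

Weak-axis I_min = (h_o·b_o³ − h_i·b_i³)/12 with b_o = 3.86, b_i = 2.870 in (shorter outer/inner sides).
I_min = (4.60×3.86³ − 3.610×2.870³)/12 = 14.93 in⁴
Effective length L_e = K·L = 2 × 118 = 236.0 in
P_cr = π²EI / L_e² = π² × 15400×10³ × 14.93 / 236.0² = 4.076×10^4 lb

P_cr ≈ 40.8 kip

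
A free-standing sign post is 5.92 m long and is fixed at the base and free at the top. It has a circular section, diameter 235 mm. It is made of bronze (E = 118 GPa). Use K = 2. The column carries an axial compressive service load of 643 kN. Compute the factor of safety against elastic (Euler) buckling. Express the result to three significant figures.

I = πd⁴/64 = π×235⁴/64 = 1.497×10^8 mm⁴
I = 1.497×10^8 mm⁴ = 1.497×10^-4 m⁴
Effective length L_e = K·L = 2 × 5.92 = 11.84 m
P_cr = π²EI / L_e² = π² × 118×10⁹ × 1.497×10^-4 / 11.84² = 1.244×10^6 N
Factor of safety n = P_cr / P = 1243.7 / 643 = 1.93

n ≈ 1.93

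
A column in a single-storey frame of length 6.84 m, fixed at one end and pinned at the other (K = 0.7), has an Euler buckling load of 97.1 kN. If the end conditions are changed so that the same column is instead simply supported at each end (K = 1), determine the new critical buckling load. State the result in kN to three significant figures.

P_cr ≈ 47.6 kN

P_cr ∝ 1/K², so P_cr,new = P_cr,old × (K_old/K_new)² = 97.1 × (0.7/1)²
= 97.1 × 0.4900 = 47.6 kN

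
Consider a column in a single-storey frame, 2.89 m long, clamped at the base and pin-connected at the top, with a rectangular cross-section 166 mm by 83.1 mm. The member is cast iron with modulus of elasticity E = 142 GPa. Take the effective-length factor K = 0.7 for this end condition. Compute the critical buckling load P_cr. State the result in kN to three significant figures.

Buckling occurs about the weak axis: I_min = h·b³/12 with b = 83.1 mm (the shorter side).
I_min = 166×83.1³/12 = 7.938×10^6 mm⁴
I = 7.938×10^6 mm⁴ = 7.938×10^-6 m⁴
Effective length L_e = K·L = 0.7 × 2.89 = 2.023 m
P_cr = π²EI / L_e² = π² × 142×10⁹ × 7.938×10^-6 / 2.023² = 2.718×10^6 N

P_cr ≈ 2720 kN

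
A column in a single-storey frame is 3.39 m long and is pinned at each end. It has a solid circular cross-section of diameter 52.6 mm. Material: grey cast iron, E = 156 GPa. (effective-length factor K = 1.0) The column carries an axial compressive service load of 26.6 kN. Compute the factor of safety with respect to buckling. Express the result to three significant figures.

n ≈ 1.89

I = πd⁴/64 = π×52.6⁴/64 = 3.758×10^5 mm⁴
I = 3.758×10^5 mm⁴ = 3.758×10^-7 m⁴
Effective length L_e = K·L = 1 × 3.39 = 3.390 m
P_cr = π²EI / L_e² = π² × 156×10⁹ × 3.758×10^-7 / 3.390² = 5.034×10^4 N
Factor of safety n = P_cr / P = 50.343 / 26.6 = 1.89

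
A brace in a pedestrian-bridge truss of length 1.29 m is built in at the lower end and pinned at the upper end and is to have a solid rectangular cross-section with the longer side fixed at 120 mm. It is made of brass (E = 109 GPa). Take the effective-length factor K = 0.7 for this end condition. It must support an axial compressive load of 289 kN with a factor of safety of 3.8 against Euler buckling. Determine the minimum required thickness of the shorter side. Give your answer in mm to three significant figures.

Required P_cr = n·P = 3.8 × 289 = 1098 kN
L_e = K·L = 0.7 × 1.29 = 0.9030 m
Required I = P_cr·L_e²/(π²E) = 1.098×10^6 × 0.9030² / (π² × 1.09×10^11) = 8.324×10^-7 m⁴
I_req = 8.324×10^5 mm⁴
Rectangle, weak axis: I_min = h·b³/12 with h = 120 mm fixed  ⇒  b = (12I/h)^(1/3) = 43.7 mm

b ≈ 43.7 mm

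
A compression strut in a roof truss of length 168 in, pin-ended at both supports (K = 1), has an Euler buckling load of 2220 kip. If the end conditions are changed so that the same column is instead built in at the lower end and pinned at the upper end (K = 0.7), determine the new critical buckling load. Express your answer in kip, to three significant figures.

P_cr ∝ 1/K², so P_cr,new = P_cr,old × (K_old/K_new)² = 2220 × (1/0.7)²
= 2220 × 2.041 = 4530 kip

P_cr ≈ 4530 kip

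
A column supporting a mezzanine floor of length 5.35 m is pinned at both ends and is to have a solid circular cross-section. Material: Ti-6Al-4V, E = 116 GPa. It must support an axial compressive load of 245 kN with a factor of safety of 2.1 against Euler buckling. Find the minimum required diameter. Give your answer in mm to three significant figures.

Required P_cr = n·P = 2.1 × 245 = 514.5 kN
L_e = K·L = 1 × 5.35 = 5.350 m
Required I = P_cr·L_e²/(π²E) = 5.145×10^5 × 5.350² / (π² × 1.16×10^11) = 1.286×10^-5 m⁴
I_req = 1.286×10^7 mm⁴
Solid circle: I = πd⁴/64  ⇒  d = (64I/π)^(1/4) = (64×1.286×10^7/π)^(1/4) = 127 mm

d ≈ 127 mm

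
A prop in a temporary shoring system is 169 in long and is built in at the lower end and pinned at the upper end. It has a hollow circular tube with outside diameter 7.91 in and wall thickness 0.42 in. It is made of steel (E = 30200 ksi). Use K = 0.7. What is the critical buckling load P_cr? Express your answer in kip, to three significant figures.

P_cr ≈ 1480 kip

Inner diameter d_i = 7.91 − 2×0.42 = 7.070 in
I = π(d_o⁴ − d_i⁴)/64 = π(7.91⁴ − 7.070⁴)/64 = 69.52 in⁴
Effective length L_e = K·L = 0.7 × 169 = 118.3 in
P_cr = π²EI / L_e² = π² × 30200×10³ × 69.52 / 118.3² = 1.481×10^6 lb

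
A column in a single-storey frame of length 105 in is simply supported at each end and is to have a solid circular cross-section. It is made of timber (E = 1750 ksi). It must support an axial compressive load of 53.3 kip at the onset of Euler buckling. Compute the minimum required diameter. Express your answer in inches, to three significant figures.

d ≈ 5.13 in

L_e = K·L = 1 × 105 = 105.0 in
Required I = P_cr·L_e²/(π²E) = 5.330×10^4 × 105.0² / (π² × 1.75×10^6) = 34.02 in⁴
Solid circle: I = πd⁴/64  ⇒  d = (64I/π)^(1/4) = (64×34.02/π)^(1/4) = 5.13 in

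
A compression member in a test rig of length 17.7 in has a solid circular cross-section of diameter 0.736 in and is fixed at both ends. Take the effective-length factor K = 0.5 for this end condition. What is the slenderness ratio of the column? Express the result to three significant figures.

For a solid circle r = d/4 = 0.736/4 = 0.1840 in
L_e = K·L = 0.5 × 17.7 = 8.850 in
λ = L_e / r_min = 8.8500 / 0.1840 = 48.1

λ ≈ 48.1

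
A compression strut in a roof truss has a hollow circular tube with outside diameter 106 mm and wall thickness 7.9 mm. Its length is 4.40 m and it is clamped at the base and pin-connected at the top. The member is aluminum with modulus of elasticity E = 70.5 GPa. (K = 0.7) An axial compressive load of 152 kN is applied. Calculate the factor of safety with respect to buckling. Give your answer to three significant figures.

n ≈ 1.42

Inner diameter d_i = 106 − 2×7.9 = 90.20 mm
I = π(d_o⁴ − d_i⁴)/64 = π(106⁴ − 90.20⁴)/64 = 2.948×10^6 mm⁴
I = 2.948×10^6 mm⁴ = 2.948×10^-6 m⁴
Effective length L_e = K·L = 0.7 × 4.40 = 3.080 m
P_cr = π²EI / L_e² = π² × 70.5×10⁹ × 2.948×10^-6 / 3.080² = 2.162×10^5 N
Factor of safety n = P_cr / P = 216.22 / 152 = 1.42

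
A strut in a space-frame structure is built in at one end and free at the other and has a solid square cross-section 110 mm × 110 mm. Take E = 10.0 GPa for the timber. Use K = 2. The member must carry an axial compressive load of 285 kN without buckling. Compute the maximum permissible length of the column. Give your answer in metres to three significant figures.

I = a⁴/12 = 110⁴/12 = 1.220×10^7 mm⁴
I = 1.220×10^-5 m⁴
At the buckling limit P_cr = P = 2.850×10^5 N
From P_cr = π²EI/(K·L)²:  L = (1/K)·√(π²EI/P_cr) = (1/2)·√(π²×1.00×10^10×1.220×10^-5/2.850×10^5)
L = 1.03 m

L_max ≈ 1.03 m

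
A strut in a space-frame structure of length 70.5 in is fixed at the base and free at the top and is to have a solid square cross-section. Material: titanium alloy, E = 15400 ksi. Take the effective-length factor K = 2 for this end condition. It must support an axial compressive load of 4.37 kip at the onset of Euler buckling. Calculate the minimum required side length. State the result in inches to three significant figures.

a ≈ 1.62 in

L_e = K·L = 2 × 70.5 = 141.0 in
Required I = P_cr·L_e²/(π²E) = 4.370×10^3 × 141.0² / (π² × 1.54×10^7) = 0.5716 in⁴
Solid square: I = a⁴/12  ⇒  a = (12I)^(1/4) = (12×0.5716)^(1/4) = 1.62 in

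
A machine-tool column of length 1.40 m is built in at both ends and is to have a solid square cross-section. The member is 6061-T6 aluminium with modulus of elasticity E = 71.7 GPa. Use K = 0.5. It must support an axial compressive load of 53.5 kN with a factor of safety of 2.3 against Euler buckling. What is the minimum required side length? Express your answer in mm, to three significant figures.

Required P_cr = n·P = 2.3 × 53.5 = 123.0 kN
L_e = K·L = 0.5 × 1.40 = 0.7000 m
Required I = P_cr·L_e²/(π²E) = 1.230×10^5 × 0.7000² / (π² × 7.17×10^10) = 8.520×10^-8 m⁴
I_req = 8.520×10^4 mm⁴
Solid square: I = a⁴/12  ⇒  a = (12I)^(1/4) = (12×8.520×10^4)^(1/4) = 31.8 mm

a ≈ 31.8 mm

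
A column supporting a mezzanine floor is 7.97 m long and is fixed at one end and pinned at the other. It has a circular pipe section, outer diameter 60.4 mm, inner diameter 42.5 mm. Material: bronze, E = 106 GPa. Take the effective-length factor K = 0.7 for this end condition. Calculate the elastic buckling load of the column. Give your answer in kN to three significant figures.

d_o = 60.4 mm, d_i = 42.5 mm
I = π(d_o⁴ − d_i⁴)/64 = π(60.4⁴ − 42.50⁴)/64 = 4.932×10^5 mm⁴
I = 4.932×10^5 mm⁴ = 4.932×10^-7 m⁴
Effective length L_e = K·L = 0.7 × 7.97 = 5.579 m
P_cr = π²EI / L_e² = π² × 106×10⁹ × 4.932×10^-7 / 5.579² = 1.658×10^4 N

P_cr ≈ 16.6 kN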